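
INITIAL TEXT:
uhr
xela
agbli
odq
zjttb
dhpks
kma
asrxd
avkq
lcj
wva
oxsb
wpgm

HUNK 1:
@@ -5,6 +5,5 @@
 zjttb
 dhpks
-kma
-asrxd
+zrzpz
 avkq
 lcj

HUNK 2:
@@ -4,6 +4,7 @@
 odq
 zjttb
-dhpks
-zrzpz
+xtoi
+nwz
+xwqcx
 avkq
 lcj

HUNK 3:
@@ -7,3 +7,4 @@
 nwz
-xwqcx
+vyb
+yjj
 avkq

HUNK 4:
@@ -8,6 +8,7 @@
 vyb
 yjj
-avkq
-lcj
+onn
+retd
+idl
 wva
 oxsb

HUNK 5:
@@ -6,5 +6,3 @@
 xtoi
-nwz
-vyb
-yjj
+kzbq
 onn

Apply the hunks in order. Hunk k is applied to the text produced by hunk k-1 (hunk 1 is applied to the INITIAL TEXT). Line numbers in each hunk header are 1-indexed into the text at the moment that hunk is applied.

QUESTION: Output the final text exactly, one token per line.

Hunk 1: at line 5 remove [kma,asrxd] add [zrzpz] -> 12 lines: uhr xela agbli odq zjttb dhpks zrzpz avkq lcj wva oxsb wpgm
Hunk 2: at line 4 remove [dhpks,zrzpz] add [xtoi,nwz,xwqcx] -> 13 lines: uhr xela agbli odq zjttb xtoi nwz xwqcx avkq lcj wva oxsb wpgm
Hunk 3: at line 7 remove [xwqcx] add [vyb,yjj] -> 14 lines: uhr xela agbli odq zjttb xtoi nwz vyb yjj avkq lcj wva oxsb wpgm
Hunk 4: at line 8 remove [avkq,lcj] add [onn,retd,idl] -> 15 lines: uhr xela agbli odq zjttb xtoi nwz vyb yjj onn retd idl wva oxsb wpgm
Hunk 5: at line 6 remove [nwz,vyb,yjj] add [kzbq] -> 13 lines: uhr xela agbli odq zjttb xtoi kzbq onn retd idl wva oxsb wpgm

Answer: uhr
xela
agbli
odq
zjttb
xtoi
kzbq
onn
retd
idl
wva
oxsb
wpgm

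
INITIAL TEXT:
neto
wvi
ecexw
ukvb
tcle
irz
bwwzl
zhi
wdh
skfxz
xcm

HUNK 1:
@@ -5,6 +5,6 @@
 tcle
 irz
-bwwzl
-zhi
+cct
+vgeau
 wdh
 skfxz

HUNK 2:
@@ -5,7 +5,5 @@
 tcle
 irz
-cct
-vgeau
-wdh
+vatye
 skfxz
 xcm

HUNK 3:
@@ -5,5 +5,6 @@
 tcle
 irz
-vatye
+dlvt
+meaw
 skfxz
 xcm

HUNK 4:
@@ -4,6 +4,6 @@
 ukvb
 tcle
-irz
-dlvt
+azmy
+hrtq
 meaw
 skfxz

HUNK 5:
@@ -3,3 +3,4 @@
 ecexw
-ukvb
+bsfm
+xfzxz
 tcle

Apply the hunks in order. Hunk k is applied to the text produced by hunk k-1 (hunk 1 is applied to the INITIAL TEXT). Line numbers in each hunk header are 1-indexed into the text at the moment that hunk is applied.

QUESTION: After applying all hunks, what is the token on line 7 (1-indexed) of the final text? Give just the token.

Answer: azmy

Derivation:
Hunk 1: at line 5 remove [bwwzl,zhi] add [cct,vgeau] -> 11 lines: neto wvi ecexw ukvb tcle irz cct vgeau wdh skfxz xcm
Hunk 2: at line 5 remove [cct,vgeau,wdh] add [vatye] -> 9 lines: neto wvi ecexw ukvb tcle irz vatye skfxz xcm
Hunk 3: at line 5 remove [vatye] add [dlvt,meaw] -> 10 lines: neto wvi ecexw ukvb tcle irz dlvt meaw skfxz xcm
Hunk 4: at line 4 remove [irz,dlvt] add [azmy,hrtq] -> 10 lines: neto wvi ecexw ukvb tcle azmy hrtq meaw skfxz xcm
Hunk 5: at line 3 remove [ukvb] add [bsfm,xfzxz] -> 11 lines: neto wvi ecexw bsfm xfzxz tcle azmy hrtq meaw skfxz xcm
Final line 7: azmy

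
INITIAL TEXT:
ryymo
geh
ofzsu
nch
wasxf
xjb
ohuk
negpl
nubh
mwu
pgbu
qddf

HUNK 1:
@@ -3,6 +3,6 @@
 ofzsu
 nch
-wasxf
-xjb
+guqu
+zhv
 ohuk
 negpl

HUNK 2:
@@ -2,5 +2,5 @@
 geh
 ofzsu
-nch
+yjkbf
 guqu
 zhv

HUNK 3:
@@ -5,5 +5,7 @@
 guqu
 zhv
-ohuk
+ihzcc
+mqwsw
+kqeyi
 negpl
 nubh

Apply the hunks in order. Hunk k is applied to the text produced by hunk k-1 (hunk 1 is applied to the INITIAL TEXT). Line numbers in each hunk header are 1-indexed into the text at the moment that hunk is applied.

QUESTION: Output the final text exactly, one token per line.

Answer: ryymo
geh
ofzsu
yjkbf
guqu
zhv
ihzcc
mqwsw
kqeyi
negpl
nubh
mwu
pgbu
qddf

Derivation:
Hunk 1: at line 3 remove [wasxf,xjb] add [guqu,zhv] -> 12 lines: ryymo geh ofzsu nch guqu zhv ohuk negpl nubh mwu pgbu qddf
Hunk 2: at line 2 remove [nch] add [yjkbf] -> 12 lines: ryymo geh ofzsu yjkbf guqu zhv ohuk negpl nubh mwu pgbu qddf
Hunk 3: at line 5 remove [ohuk] add [ihzcc,mqwsw,kqeyi] -> 14 lines: ryymo geh ofzsu yjkbf guqu zhv ihzcc mqwsw kqeyi negpl nubh mwu pgbu qddf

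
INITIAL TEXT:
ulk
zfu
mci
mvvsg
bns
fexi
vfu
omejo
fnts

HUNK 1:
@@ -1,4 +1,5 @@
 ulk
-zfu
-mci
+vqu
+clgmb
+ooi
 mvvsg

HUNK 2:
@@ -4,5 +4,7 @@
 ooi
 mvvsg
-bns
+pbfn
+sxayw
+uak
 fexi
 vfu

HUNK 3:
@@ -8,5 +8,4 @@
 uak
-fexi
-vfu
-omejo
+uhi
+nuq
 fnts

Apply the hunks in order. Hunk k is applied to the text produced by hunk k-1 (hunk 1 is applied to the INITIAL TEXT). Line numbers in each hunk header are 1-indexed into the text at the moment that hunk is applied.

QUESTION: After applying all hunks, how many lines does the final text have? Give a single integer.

Answer: 11

Derivation:
Hunk 1: at line 1 remove [zfu,mci] add [vqu,clgmb,ooi] -> 10 lines: ulk vqu clgmb ooi mvvsg bns fexi vfu omejo fnts
Hunk 2: at line 4 remove [bns] add [pbfn,sxayw,uak] -> 12 lines: ulk vqu clgmb ooi mvvsg pbfn sxayw uak fexi vfu omejo fnts
Hunk 3: at line 8 remove [fexi,vfu,omejo] add [uhi,nuq] -> 11 lines: ulk vqu clgmb ooi mvvsg pbfn sxayw uak uhi nuq fnts
Final line count: 11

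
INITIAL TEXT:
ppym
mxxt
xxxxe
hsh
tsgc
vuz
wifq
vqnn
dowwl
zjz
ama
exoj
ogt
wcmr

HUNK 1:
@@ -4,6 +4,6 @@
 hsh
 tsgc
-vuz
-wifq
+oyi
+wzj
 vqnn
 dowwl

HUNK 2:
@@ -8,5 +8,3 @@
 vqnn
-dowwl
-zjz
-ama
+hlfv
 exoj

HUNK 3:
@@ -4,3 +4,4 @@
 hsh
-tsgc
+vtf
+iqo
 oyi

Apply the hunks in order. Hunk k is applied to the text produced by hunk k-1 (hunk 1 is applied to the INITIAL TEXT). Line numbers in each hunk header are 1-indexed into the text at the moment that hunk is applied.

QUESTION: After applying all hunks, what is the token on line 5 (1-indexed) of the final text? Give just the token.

Answer: vtf

Derivation:
Hunk 1: at line 4 remove [vuz,wifq] add [oyi,wzj] -> 14 lines: ppym mxxt xxxxe hsh tsgc oyi wzj vqnn dowwl zjz ama exoj ogt wcmr
Hunk 2: at line 8 remove [dowwl,zjz,ama] add [hlfv] -> 12 lines: ppym mxxt xxxxe hsh tsgc oyi wzj vqnn hlfv exoj ogt wcmr
Hunk 3: at line 4 remove [tsgc] add [vtf,iqo] -> 13 lines: ppym mxxt xxxxe hsh vtf iqo oyi wzj vqnn hlfv exoj ogt wcmr
Final line 5: vtf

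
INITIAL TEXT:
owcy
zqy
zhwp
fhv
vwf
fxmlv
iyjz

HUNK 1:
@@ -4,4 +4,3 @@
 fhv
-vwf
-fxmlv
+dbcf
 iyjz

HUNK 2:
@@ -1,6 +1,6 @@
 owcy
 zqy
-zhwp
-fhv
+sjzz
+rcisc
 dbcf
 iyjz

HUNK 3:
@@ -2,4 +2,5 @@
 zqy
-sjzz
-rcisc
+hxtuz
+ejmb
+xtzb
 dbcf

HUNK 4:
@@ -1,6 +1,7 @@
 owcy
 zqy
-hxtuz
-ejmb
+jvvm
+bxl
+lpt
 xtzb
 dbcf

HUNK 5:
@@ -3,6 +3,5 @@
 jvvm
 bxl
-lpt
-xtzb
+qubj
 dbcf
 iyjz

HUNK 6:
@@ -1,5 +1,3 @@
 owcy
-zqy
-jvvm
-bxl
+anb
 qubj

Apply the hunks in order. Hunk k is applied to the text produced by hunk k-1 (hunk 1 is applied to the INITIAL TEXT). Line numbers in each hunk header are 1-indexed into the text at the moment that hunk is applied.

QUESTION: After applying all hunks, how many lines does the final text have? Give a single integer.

Hunk 1: at line 4 remove [vwf,fxmlv] add [dbcf] -> 6 lines: owcy zqy zhwp fhv dbcf iyjz
Hunk 2: at line 1 remove [zhwp,fhv] add [sjzz,rcisc] -> 6 lines: owcy zqy sjzz rcisc dbcf iyjz
Hunk 3: at line 2 remove [sjzz,rcisc] add [hxtuz,ejmb,xtzb] -> 7 lines: owcy zqy hxtuz ejmb xtzb dbcf iyjz
Hunk 4: at line 1 remove [hxtuz,ejmb] add [jvvm,bxl,lpt] -> 8 lines: owcy zqy jvvm bxl lpt xtzb dbcf iyjz
Hunk 5: at line 3 remove [lpt,xtzb] add [qubj] -> 7 lines: owcy zqy jvvm bxl qubj dbcf iyjz
Hunk 6: at line 1 remove [zqy,jvvm,bxl] add [anb] -> 5 lines: owcy anb qubj dbcf iyjz
Final line count: 5

Answer: 5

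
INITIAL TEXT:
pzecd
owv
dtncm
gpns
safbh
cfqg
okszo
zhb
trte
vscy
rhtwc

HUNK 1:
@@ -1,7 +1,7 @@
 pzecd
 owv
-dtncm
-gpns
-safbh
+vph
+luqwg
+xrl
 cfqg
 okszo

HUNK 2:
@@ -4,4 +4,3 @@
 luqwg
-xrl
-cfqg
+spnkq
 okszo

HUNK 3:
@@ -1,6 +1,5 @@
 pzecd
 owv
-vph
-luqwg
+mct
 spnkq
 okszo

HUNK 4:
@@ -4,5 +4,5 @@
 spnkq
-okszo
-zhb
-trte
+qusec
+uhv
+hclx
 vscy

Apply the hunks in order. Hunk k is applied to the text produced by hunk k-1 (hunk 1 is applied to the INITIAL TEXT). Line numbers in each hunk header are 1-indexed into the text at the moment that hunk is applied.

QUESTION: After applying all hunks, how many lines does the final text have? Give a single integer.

Answer: 9

Derivation:
Hunk 1: at line 1 remove [dtncm,gpns,safbh] add [vph,luqwg,xrl] -> 11 lines: pzecd owv vph luqwg xrl cfqg okszo zhb trte vscy rhtwc
Hunk 2: at line 4 remove [xrl,cfqg] add [spnkq] -> 10 lines: pzecd owv vph luqwg spnkq okszo zhb trte vscy rhtwc
Hunk 3: at line 1 remove [vph,luqwg] add [mct] -> 9 lines: pzecd owv mct spnkq okszo zhb trte vscy rhtwc
Hunk 4: at line 4 remove [okszo,zhb,trte] add [qusec,uhv,hclx] -> 9 lines: pzecd owv mct spnkq qusec uhv hclx vscy rhtwc
Final line count: 9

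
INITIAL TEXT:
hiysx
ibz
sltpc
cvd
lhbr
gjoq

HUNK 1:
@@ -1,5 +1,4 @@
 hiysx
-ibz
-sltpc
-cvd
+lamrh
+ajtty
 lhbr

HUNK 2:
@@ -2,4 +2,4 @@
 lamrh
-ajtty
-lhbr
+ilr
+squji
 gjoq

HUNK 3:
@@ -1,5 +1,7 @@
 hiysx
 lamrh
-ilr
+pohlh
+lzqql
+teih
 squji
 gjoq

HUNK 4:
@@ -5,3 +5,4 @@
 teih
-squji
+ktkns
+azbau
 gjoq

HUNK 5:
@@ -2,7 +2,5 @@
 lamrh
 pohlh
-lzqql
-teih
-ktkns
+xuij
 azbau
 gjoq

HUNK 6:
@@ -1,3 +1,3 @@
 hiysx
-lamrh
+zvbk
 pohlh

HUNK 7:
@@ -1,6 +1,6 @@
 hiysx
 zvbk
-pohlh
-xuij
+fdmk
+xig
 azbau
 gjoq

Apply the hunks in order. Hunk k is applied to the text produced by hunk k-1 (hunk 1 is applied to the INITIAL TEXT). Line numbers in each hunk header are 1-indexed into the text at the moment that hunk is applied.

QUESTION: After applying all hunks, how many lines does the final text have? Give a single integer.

Hunk 1: at line 1 remove [ibz,sltpc,cvd] add [lamrh,ajtty] -> 5 lines: hiysx lamrh ajtty lhbr gjoq
Hunk 2: at line 2 remove [ajtty,lhbr] add [ilr,squji] -> 5 lines: hiysx lamrh ilr squji gjoq
Hunk 3: at line 1 remove [ilr] add [pohlh,lzqql,teih] -> 7 lines: hiysx lamrh pohlh lzqql teih squji gjoq
Hunk 4: at line 5 remove [squji] add [ktkns,azbau] -> 8 lines: hiysx lamrh pohlh lzqql teih ktkns azbau gjoq
Hunk 5: at line 2 remove [lzqql,teih,ktkns] add [xuij] -> 6 lines: hiysx lamrh pohlh xuij azbau gjoq
Hunk 6: at line 1 remove [lamrh] add [zvbk] -> 6 lines: hiysx zvbk pohlh xuij azbau gjoq
Hunk 7: at line 1 remove [pohlh,xuij] add [fdmk,xig] -> 6 lines: hiysx zvbk fdmk xig azbau gjoq
Final line count: 6

Answer: 6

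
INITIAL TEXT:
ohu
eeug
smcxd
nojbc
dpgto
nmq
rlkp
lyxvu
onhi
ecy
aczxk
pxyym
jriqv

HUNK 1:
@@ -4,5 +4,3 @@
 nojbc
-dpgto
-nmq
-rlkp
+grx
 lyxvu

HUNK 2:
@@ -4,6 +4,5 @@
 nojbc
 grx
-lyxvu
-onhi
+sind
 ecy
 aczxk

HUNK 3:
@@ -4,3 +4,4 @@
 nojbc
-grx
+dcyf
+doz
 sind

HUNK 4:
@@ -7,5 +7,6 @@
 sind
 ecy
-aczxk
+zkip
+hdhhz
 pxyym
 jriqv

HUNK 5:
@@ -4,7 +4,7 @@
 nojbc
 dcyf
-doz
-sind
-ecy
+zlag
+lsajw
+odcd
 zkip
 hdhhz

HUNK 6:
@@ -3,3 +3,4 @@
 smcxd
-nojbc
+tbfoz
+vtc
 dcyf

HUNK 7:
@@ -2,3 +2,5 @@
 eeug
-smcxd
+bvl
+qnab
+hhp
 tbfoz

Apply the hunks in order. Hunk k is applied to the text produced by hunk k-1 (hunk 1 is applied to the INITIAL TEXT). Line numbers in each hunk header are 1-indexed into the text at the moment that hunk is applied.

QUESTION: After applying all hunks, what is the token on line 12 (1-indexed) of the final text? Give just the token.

Hunk 1: at line 4 remove [dpgto,nmq,rlkp] add [grx] -> 11 lines: ohu eeug smcxd nojbc grx lyxvu onhi ecy aczxk pxyym jriqv
Hunk 2: at line 4 remove [lyxvu,onhi] add [sind] -> 10 lines: ohu eeug smcxd nojbc grx sind ecy aczxk pxyym jriqv
Hunk 3: at line 4 remove [grx] add [dcyf,doz] -> 11 lines: ohu eeug smcxd nojbc dcyf doz sind ecy aczxk pxyym jriqv
Hunk 4: at line 7 remove [aczxk] add [zkip,hdhhz] -> 12 lines: ohu eeug smcxd nojbc dcyf doz sind ecy zkip hdhhz pxyym jriqv
Hunk 5: at line 4 remove [doz,sind,ecy] add [zlag,lsajw,odcd] -> 12 lines: ohu eeug smcxd nojbc dcyf zlag lsajw odcd zkip hdhhz pxyym jriqv
Hunk 6: at line 3 remove [nojbc] add [tbfoz,vtc] -> 13 lines: ohu eeug smcxd tbfoz vtc dcyf zlag lsajw odcd zkip hdhhz pxyym jriqv
Hunk 7: at line 2 remove [smcxd] add [bvl,qnab,hhp] -> 15 lines: ohu eeug bvl qnab hhp tbfoz vtc dcyf zlag lsajw odcd zkip hdhhz pxyym jriqv
Final line 12: zkip

Answer: zkip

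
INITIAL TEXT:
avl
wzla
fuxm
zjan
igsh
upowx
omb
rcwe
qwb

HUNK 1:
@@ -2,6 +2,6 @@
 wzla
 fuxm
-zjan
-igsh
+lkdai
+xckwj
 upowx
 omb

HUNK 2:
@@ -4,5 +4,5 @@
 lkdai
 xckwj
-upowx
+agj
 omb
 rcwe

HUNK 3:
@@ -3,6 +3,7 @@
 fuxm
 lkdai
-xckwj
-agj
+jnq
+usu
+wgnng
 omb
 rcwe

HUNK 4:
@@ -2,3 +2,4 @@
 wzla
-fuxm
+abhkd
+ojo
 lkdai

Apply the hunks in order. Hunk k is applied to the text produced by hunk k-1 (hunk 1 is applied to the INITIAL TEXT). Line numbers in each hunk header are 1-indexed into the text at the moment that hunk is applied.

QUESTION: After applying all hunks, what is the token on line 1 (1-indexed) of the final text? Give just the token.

Answer: avl

Derivation:
Hunk 1: at line 2 remove [zjan,igsh] add [lkdai,xckwj] -> 9 lines: avl wzla fuxm lkdai xckwj upowx omb rcwe qwb
Hunk 2: at line 4 remove [upowx] add [agj] -> 9 lines: avl wzla fuxm lkdai xckwj agj omb rcwe qwb
Hunk 3: at line 3 remove [xckwj,agj] add [jnq,usu,wgnng] -> 10 lines: avl wzla fuxm lkdai jnq usu wgnng omb rcwe qwb
Hunk 4: at line 2 remove [fuxm] add [abhkd,ojo] -> 11 lines: avl wzla abhkd ojo lkdai jnq usu wgnng omb rcwe qwb
Final line 1: avl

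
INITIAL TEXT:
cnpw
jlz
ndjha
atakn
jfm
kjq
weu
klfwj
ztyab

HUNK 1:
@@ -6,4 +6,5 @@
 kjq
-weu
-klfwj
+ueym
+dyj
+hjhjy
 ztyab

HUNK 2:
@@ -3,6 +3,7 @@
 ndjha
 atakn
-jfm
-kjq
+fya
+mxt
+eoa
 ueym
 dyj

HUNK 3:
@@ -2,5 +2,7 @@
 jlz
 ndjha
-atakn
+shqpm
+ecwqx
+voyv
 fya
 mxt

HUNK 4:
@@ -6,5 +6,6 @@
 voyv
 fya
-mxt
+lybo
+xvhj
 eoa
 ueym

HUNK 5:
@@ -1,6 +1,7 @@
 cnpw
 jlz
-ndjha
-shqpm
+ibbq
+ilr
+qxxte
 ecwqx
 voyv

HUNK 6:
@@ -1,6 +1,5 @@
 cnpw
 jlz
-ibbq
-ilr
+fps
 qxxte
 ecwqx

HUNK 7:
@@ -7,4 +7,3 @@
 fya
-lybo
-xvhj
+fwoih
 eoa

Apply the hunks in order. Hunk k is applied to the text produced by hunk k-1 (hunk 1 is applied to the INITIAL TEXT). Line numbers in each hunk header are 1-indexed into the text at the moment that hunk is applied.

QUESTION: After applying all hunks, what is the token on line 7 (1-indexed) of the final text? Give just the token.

Answer: fya

Derivation:
Hunk 1: at line 6 remove [weu,klfwj] add [ueym,dyj,hjhjy] -> 10 lines: cnpw jlz ndjha atakn jfm kjq ueym dyj hjhjy ztyab
Hunk 2: at line 3 remove [jfm,kjq] add [fya,mxt,eoa] -> 11 lines: cnpw jlz ndjha atakn fya mxt eoa ueym dyj hjhjy ztyab
Hunk 3: at line 2 remove [atakn] add [shqpm,ecwqx,voyv] -> 13 lines: cnpw jlz ndjha shqpm ecwqx voyv fya mxt eoa ueym dyj hjhjy ztyab
Hunk 4: at line 6 remove [mxt] add [lybo,xvhj] -> 14 lines: cnpw jlz ndjha shqpm ecwqx voyv fya lybo xvhj eoa ueym dyj hjhjy ztyab
Hunk 5: at line 1 remove [ndjha,shqpm] add [ibbq,ilr,qxxte] -> 15 lines: cnpw jlz ibbq ilr qxxte ecwqx voyv fya lybo xvhj eoa ueym dyj hjhjy ztyab
Hunk 6: at line 1 remove [ibbq,ilr] add [fps] -> 14 lines: cnpw jlz fps qxxte ecwqx voyv fya lybo xvhj eoa ueym dyj hjhjy ztyab
Hunk 7: at line 7 remove [lybo,xvhj] add [fwoih] -> 13 lines: cnpw jlz fps qxxte ecwqx voyv fya fwoih eoa ueym dyj hjhjy ztyab
Final line 7: fya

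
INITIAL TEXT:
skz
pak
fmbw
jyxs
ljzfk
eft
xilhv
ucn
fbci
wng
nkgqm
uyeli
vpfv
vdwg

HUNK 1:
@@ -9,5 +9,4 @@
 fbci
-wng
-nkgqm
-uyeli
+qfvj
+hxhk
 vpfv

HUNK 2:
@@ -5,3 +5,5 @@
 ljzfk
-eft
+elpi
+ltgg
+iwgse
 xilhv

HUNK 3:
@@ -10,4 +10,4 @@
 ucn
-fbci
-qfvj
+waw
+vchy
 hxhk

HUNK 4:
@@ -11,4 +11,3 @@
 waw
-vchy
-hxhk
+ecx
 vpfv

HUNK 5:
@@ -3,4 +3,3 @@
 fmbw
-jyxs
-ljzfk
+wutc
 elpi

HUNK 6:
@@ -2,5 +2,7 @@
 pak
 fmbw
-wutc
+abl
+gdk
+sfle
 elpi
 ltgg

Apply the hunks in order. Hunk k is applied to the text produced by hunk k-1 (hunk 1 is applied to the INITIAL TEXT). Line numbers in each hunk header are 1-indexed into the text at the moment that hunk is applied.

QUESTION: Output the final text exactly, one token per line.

Answer: skz
pak
fmbw
abl
gdk
sfle
elpi
ltgg
iwgse
xilhv
ucn
waw
ecx
vpfv
vdwg

Derivation:
Hunk 1: at line 9 remove [wng,nkgqm,uyeli] add [qfvj,hxhk] -> 13 lines: skz pak fmbw jyxs ljzfk eft xilhv ucn fbci qfvj hxhk vpfv vdwg
Hunk 2: at line 5 remove [eft] add [elpi,ltgg,iwgse] -> 15 lines: skz pak fmbw jyxs ljzfk elpi ltgg iwgse xilhv ucn fbci qfvj hxhk vpfv vdwg
Hunk 3: at line 10 remove [fbci,qfvj] add [waw,vchy] -> 15 lines: skz pak fmbw jyxs ljzfk elpi ltgg iwgse xilhv ucn waw vchy hxhk vpfv vdwg
Hunk 4: at line 11 remove [vchy,hxhk] add [ecx] -> 14 lines: skz pak fmbw jyxs ljzfk elpi ltgg iwgse xilhv ucn waw ecx vpfv vdwg
Hunk 5: at line 3 remove [jyxs,ljzfk] add [wutc] -> 13 lines: skz pak fmbw wutc elpi ltgg iwgse xilhv ucn waw ecx vpfv vdwg
Hunk 6: at line 2 remove [wutc] add [abl,gdk,sfle] -> 15 lines: skz pak fmbw abl gdk sfle elpi ltgg iwgse xilhv ucn waw ecx vpfv vdwg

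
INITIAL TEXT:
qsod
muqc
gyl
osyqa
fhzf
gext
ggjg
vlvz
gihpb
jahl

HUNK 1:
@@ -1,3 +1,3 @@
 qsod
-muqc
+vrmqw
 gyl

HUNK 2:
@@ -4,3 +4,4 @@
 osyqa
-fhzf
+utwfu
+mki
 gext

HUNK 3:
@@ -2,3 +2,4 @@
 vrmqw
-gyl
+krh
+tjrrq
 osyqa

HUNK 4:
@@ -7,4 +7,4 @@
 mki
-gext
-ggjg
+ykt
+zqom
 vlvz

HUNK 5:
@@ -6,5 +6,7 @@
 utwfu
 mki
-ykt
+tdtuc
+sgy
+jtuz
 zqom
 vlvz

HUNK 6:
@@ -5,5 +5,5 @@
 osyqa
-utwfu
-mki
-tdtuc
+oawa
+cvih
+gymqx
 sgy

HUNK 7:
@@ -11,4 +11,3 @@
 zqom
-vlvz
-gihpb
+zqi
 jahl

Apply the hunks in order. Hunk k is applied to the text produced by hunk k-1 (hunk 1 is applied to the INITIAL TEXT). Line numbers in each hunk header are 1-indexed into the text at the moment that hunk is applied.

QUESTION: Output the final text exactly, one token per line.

Answer: qsod
vrmqw
krh
tjrrq
osyqa
oawa
cvih
gymqx
sgy
jtuz
zqom
zqi
jahl

Derivation:
Hunk 1: at line 1 remove [muqc] add [vrmqw] -> 10 lines: qsod vrmqw gyl osyqa fhzf gext ggjg vlvz gihpb jahl
Hunk 2: at line 4 remove [fhzf] add [utwfu,mki] -> 11 lines: qsod vrmqw gyl osyqa utwfu mki gext ggjg vlvz gihpb jahl
Hunk 3: at line 2 remove [gyl] add [krh,tjrrq] -> 12 lines: qsod vrmqw krh tjrrq osyqa utwfu mki gext ggjg vlvz gihpb jahl
Hunk 4: at line 7 remove [gext,ggjg] add [ykt,zqom] -> 12 lines: qsod vrmqw krh tjrrq osyqa utwfu mki ykt zqom vlvz gihpb jahl
Hunk 5: at line 6 remove [ykt] add [tdtuc,sgy,jtuz] -> 14 lines: qsod vrmqw krh tjrrq osyqa utwfu mki tdtuc sgy jtuz zqom vlvz gihpb jahl
Hunk 6: at line 5 remove [utwfu,mki,tdtuc] add [oawa,cvih,gymqx] -> 14 lines: qsod vrmqw krh tjrrq osyqa oawa cvih gymqx sgy jtuz zqom vlvz gihpb jahl
Hunk 7: at line 11 remove [vlvz,gihpb] add [zqi] -> 13 lines: qsod vrmqw krh tjrrq osyqa oawa cvih gymqx sgy jtuz zqom zqi jahl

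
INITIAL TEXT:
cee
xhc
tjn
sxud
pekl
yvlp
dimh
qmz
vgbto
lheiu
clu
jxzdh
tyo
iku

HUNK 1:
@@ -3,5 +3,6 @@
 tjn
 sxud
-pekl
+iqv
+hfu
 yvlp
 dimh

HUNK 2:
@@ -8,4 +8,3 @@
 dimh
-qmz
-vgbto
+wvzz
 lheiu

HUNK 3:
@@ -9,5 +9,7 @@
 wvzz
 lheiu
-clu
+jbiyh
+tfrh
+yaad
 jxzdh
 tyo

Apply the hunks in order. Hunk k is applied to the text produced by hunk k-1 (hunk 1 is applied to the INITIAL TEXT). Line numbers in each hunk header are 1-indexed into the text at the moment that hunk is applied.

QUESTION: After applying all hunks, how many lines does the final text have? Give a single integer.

Hunk 1: at line 3 remove [pekl] add [iqv,hfu] -> 15 lines: cee xhc tjn sxud iqv hfu yvlp dimh qmz vgbto lheiu clu jxzdh tyo iku
Hunk 2: at line 8 remove [qmz,vgbto] add [wvzz] -> 14 lines: cee xhc tjn sxud iqv hfu yvlp dimh wvzz lheiu clu jxzdh tyo iku
Hunk 3: at line 9 remove [clu] add [jbiyh,tfrh,yaad] -> 16 lines: cee xhc tjn sxud iqv hfu yvlp dimh wvzz lheiu jbiyh tfrh yaad jxzdh tyo iku
Final line count: 16

Answer: 16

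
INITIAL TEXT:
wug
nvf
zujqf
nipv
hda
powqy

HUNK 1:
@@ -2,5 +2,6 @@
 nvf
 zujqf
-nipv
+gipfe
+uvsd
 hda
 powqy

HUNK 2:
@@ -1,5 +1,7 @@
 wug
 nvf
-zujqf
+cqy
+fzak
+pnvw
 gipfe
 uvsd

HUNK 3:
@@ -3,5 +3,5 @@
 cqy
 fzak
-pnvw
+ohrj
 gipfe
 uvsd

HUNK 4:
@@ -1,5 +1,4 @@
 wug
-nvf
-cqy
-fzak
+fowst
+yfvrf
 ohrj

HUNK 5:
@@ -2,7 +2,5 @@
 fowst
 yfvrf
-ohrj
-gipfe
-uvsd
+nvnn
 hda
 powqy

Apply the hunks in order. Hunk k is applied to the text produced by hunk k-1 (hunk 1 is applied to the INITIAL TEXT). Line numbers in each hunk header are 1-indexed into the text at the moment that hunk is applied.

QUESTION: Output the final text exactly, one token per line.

Answer: wug
fowst
yfvrf
nvnn
hda
powqy

Derivation:
Hunk 1: at line 2 remove [nipv] add [gipfe,uvsd] -> 7 lines: wug nvf zujqf gipfe uvsd hda powqy
Hunk 2: at line 1 remove [zujqf] add [cqy,fzak,pnvw] -> 9 lines: wug nvf cqy fzak pnvw gipfe uvsd hda powqy
Hunk 3: at line 3 remove [pnvw] add [ohrj] -> 9 lines: wug nvf cqy fzak ohrj gipfe uvsd hda powqy
Hunk 4: at line 1 remove [nvf,cqy,fzak] add [fowst,yfvrf] -> 8 lines: wug fowst yfvrf ohrj gipfe uvsd hda powqy
Hunk 5: at line 2 remove [ohrj,gipfe,uvsd] add [nvnn] -> 6 lines: wug fowst yfvrf nvnn hda powqy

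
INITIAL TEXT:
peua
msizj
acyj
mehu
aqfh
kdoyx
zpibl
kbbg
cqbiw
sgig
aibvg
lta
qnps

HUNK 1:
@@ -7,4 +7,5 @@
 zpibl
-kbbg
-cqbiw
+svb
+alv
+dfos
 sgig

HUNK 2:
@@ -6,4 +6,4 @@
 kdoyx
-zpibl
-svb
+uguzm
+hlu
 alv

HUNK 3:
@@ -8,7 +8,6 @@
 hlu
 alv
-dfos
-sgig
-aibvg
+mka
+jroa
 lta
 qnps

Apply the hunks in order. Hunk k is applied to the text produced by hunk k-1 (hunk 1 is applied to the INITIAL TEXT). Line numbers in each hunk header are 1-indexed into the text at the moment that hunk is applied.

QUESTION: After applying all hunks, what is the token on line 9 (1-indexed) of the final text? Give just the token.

Answer: alv

Derivation:
Hunk 1: at line 7 remove [kbbg,cqbiw] add [svb,alv,dfos] -> 14 lines: peua msizj acyj mehu aqfh kdoyx zpibl svb alv dfos sgig aibvg lta qnps
Hunk 2: at line 6 remove [zpibl,svb] add [uguzm,hlu] -> 14 lines: peua msizj acyj mehu aqfh kdoyx uguzm hlu alv dfos sgig aibvg lta qnps
Hunk 3: at line 8 remove [dfos,sgig,aibvg] add [mka,jroa] -> 13 lines: peua msizj acyj mehu aqfh kdoyx uguzm hlu alv mka jroa lta qnps
Final line 9: alv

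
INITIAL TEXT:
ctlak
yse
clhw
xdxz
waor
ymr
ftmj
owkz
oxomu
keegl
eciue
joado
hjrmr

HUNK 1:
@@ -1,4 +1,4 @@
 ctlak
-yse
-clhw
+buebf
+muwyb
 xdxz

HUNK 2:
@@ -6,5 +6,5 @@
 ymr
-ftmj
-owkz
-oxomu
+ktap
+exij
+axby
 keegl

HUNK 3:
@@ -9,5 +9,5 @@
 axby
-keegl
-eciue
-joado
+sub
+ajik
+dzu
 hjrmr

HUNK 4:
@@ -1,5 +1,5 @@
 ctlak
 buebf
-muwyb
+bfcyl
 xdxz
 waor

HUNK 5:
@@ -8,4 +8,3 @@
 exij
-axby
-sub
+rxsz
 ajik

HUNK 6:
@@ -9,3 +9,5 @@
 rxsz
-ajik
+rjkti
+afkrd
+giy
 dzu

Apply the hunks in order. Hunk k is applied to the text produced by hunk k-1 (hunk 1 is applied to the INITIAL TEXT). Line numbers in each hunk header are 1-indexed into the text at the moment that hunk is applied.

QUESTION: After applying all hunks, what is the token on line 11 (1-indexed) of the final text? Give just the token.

Answer: afkrd

Derivation:
Hunk 1: at line 1 remove [yse,clhw] add [buebf,muwyb] -> 13 lines: ctlak buebf muwyb xdxz waor ymr ftmj owkz oxomu keegl eciue joado hjrmr
Hunk 2: at line 6 remove [ftmj,owkz,oxomu] add [ktap,exij,axby] -> 13 lines: ctlak buebf muwyb xdxz waor ymr ktap exij axby keegl eciue joado hjrmr
Hunk 3: at line 9 remove [keegl,eciue,joado] add [sub,ajik,dzu] -> 13 lines: ctlak buebf muwyb xdxz waor ymr ktap exij axby sub ajik dzu hjrmr
Hunk 4: at line 1 remove [muwyb] add [bfcyl] -> 13 lines: ctlak buebf bfcyl xdxz waor ymr ktap exij axby sub ajik dzu hjrmr
Hunk 5: at line 8 remove [axby,sub] add [rxsz] -> 12 lines: ctlak buebf bfcyl xdxz waor ymr ktap exij rxsz ajik dzu hjrmr
Hunk 6: at line 9 remove [ajik] add [rjkti,afkrd,giy] -> 14 lines: ctlak buebf bfcyl xdxz waor ymr ktap exij rxsz rjkti afkrd giy dzu hjrmr
Final line 11: afkrd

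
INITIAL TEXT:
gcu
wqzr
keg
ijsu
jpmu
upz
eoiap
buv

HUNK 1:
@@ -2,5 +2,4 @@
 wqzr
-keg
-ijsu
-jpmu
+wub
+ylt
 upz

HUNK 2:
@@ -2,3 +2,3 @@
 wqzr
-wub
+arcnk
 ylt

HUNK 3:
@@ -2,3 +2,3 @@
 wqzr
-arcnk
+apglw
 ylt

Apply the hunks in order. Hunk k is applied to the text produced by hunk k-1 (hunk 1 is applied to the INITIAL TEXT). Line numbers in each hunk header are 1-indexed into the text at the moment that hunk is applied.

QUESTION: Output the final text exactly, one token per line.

Hunk 1: at line 2 remove [keg,ijsu,jpmu] add [wub,ylt] -> 7 lines: gcu wqzr wub ylt upz eoiap buv
Hunk 2: at line 2 remove [wub] add [arcnk] -> 7 lines: gcu wqzr arcnk ylt upz eoiap buv
Hunk 3: at line 2 remove [arcnk] add [apglw] -> 7 lines: gcu wqzr apglw ylt upz eoiap buv

Answer: gcu
wqzr
apglw
ylt
upz
eoiap
buv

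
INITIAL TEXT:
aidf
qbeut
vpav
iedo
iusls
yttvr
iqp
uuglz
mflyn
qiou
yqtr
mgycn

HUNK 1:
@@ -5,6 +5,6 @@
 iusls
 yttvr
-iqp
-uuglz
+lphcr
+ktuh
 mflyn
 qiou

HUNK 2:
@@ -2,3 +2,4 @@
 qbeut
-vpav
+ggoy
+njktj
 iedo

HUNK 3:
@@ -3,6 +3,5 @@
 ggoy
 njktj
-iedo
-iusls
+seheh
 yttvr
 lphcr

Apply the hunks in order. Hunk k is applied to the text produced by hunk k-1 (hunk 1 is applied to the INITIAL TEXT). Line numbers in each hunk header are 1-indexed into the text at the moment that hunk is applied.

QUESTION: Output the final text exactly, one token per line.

Hunk 1: at line 5 remove [iqp,uuglz] add [lphcr,ktuh] -> 12 lines: aidf qbeut vpav iedo iusls yttvr lphcr ktuh mflyn qiou yqtr mgycn
Hunk 2: at line 2 remove [vpav] add [ggoy,njktj] -> 13 lines: aidf qbeut ggoy njktj iedo iusls yttvr lphcr ktuh mflyn qiou yqtr mgycn
Hunk 3: at line 3 remove [iedo,iusls] add [seheh] -> 12 lines: aidf qbeut ggoy njktj seheh yttvr lphcr ktuh mflyn qiou yqtr mgycn

Answer: aidf
qbeut
ggoy
njktj
seheh
yttvr
lphcr
ktuh
mflyn
qiou
yqtr
mgycn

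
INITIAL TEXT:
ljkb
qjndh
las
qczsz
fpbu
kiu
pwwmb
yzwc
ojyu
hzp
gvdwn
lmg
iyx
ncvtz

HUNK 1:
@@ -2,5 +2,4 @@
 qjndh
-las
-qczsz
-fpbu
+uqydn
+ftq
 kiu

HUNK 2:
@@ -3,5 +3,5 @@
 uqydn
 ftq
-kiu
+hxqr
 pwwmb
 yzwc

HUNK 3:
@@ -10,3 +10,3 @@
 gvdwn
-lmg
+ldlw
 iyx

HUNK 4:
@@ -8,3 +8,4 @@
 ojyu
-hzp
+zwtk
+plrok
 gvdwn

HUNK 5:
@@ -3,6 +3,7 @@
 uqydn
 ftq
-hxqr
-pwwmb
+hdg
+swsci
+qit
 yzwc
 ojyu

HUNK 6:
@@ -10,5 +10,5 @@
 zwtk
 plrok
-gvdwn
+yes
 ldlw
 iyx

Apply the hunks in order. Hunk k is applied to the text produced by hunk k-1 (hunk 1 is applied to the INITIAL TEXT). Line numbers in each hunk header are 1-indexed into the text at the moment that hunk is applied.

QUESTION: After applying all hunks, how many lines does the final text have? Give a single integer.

Hunk 1: at line 2 remove [las,qczsz,fpbu] add [uqydn,ftq] -> 13 lines: ljkb qjndh uqydn ftq kiu pwwmb yzwc ojyu hzp gvdwn lmg iyx ncvtz
Hunk 2: at line 3 remove [kiu] add [hxqr] -> 13 lines: ljkb qjndh uqydn ftq hxqr pwwmb yzwc ojyu hzp gvdwn lmg iyx ncvtz
Hunk 3: at line 10 remove [lmg] add [ldlw] -> 13 lines: ljkb qjndh uqydn ftq hxqr pwwmb yzwc ojyu hzp gvdwn ldlw iyx ncvtz
Hunk 4: at line 8 remove [hzp] add [zwtk,plrok] -> 14 lines: ljkb qjndh uqydn ftq hxqr pwwmb yzwc ojyu zwtk plrok gvdwn ldlw iyx ncvtz
Hunk 5: at line 3 remove [hxqr,pwwmb] add [hdg,swsci,qit] -> 15 lines: ljkb qjndh uqydn ftq hdg swsci qit yzwc ojyu zwtk plrok gvdwn ldlw iyx ncvtz
Hunk 6: at line 10 remove [gvdwn] add [yes] -> 15 lines: ljkb qjndh uqydn ftq hdg swsci qit yzwc ojyu zwtk plrok yes ldlw iyx ncvtz
Final line count: 15

Answer: 15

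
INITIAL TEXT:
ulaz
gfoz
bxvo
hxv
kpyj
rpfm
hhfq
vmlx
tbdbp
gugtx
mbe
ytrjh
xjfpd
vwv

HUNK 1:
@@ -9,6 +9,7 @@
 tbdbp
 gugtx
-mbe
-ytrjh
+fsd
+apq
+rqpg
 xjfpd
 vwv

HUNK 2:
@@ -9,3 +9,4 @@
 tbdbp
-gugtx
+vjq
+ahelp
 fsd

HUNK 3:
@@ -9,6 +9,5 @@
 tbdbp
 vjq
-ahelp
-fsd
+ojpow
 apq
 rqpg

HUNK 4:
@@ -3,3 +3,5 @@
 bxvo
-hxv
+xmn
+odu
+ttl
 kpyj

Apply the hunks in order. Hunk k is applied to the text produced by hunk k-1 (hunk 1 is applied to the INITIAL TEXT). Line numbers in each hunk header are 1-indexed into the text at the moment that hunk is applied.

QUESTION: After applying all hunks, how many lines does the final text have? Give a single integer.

Answer: 17

Derivation:
Hunk 1: at line 9 remove [mbe,ytrjh] add [fsd,apq,rqpg] -> 15 lines: ulaz gfoz bxvo hxv kpyj rpfm hhfq vmlx tbdbp gugtx fsd apq rqpg xjfpd vwv
Hunk 2: at line 9 remove [gugtx] add [vjq,ahelp] -> 16 lines: ulaz gfoz bxvo hxv kpyj rpfm hhfq vmlx tbdbp vjq ahelp fsd apq rqpg xjfpd vwv
Hunk 3: at line 9 remove [ahelp,fsd] add [ojpow] -> 15 lines: ulaz gfoz bxvo hxv kpyj rpfm hhfq vmlx tbdbp vjq ojpow apq rqpg xjfpd vwv
Hunk 4: at line 3 remove [hxv] add [xmn,odu,ttl] -> 17 lines: ulaz gfoz bxvo xmn odu ttl kpyj rpfm hhfq vmlx tbdbp vjq ojpow apq rqpg xjfpd vwv
Final line count: 17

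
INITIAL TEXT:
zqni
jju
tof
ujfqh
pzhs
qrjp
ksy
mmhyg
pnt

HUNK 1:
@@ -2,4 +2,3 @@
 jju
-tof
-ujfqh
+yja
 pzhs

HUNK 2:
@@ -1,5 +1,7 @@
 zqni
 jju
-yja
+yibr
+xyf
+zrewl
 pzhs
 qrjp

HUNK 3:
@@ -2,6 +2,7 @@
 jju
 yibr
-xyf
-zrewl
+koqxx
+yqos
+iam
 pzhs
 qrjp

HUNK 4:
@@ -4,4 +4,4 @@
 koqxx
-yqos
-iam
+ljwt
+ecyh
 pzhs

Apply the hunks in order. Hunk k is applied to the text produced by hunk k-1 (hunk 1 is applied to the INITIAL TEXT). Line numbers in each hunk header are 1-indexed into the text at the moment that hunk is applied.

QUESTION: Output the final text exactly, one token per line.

Hunk 1: at line 2 remove [tof,ujfqh] add [yja] -> 8 lines: zqni jju yja pzhs qrjp ksy mmhyg pnt
Hunk 2: at line 1 remove [yja] add [yibr,xyf,zrewl] -> 10 lines: zqni jju yibr xyf zrewl pzhs qrjp ksy mmhyg pnt
Hunk 3: at line 2 remove [xyf,zrewl] add [koqxx,yqos,iam] -> 11 lines: zqni jju yibr koqxx yqos iam pzhs qrjp ksy mmhyg pnt
Hunk 4: at line 4 remove [yqos,iam] add [ljwt,ecyh] -> 11 lines: zqni jju yibr koqxx ljwt ecyh pzhs qrjp ksy mmhyg pnt

Answer: zqni
jju
yibr
koqxx
ljwt
ecyh
pzhs
qrjp
ksy
mmhyg
pnt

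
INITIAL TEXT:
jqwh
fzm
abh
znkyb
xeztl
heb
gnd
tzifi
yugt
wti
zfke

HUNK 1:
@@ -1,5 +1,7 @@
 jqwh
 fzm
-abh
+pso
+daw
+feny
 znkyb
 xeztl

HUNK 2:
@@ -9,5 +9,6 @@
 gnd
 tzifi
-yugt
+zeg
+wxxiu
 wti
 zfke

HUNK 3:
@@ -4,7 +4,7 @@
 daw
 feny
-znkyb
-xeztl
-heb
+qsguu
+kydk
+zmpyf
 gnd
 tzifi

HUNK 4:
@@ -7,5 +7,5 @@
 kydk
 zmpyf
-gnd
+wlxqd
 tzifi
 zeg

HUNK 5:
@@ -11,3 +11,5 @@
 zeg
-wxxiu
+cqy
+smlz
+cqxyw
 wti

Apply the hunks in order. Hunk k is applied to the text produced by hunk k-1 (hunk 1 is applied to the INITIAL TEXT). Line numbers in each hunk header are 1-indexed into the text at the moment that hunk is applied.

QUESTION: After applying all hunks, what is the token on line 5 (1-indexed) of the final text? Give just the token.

Answer: feny

Derivation:
Hunk 1: at line 1 remove [abh] add [pso,daw,feny] -> 13 lines: jqwh fzm pso daw feny znkyb xeztl heb gnd tzifi yugt wti zfke
Hunk 2: at line 9 remove [yugt] add [zeg,wxxiu] -> 14 lines: jqwh fzm pso daw feny znkyb xeztl heb gnd tzifi zeg wxxiu wti zfke
Hunk 3: at line 4 remove [znkyb,xeztl,heb] add [qsguu,kydk,zmpyf] -> 14 lines: jqwh fzm pso daw feny qsguu kydk zmpyf gnd tzifi zeg wxxiu wti zfke
Hunk 4: at line 7 remove [gnd] add [wlxqd] -> 14 lines: jqwh fzm pso daw feny qsguu kydk zmpyf wlxqd tzifi zeg wxxiu wti zfke
Hunk 5: at line 11 remove [wxxiu] add [cqy,smlz,cqxyw] -> 16 lines: jqwh fzm pso daw feny qsguu kydk zmpyf wlxqd tzifi zeg cqy smlz cqxyw wti zfke
Final line 5: feny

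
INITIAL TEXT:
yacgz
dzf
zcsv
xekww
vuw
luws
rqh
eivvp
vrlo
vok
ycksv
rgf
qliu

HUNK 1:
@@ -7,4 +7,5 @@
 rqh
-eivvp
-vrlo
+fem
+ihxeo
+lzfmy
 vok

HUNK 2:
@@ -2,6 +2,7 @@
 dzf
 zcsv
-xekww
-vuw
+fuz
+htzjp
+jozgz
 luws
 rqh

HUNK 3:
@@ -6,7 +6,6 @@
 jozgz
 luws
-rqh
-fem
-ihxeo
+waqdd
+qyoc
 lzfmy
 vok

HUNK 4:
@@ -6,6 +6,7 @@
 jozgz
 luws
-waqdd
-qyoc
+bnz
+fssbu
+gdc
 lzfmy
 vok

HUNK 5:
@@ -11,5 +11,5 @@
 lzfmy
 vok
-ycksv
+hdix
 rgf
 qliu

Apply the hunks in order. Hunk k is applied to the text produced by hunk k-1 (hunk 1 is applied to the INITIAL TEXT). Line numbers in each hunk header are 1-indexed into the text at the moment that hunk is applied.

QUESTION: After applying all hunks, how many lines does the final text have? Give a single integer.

Hunk 1: at line 7 remove [eivvp,vrlo] add [fem,ihxeo,lzfmy] -> 14 lines: yacgz dzf zcsv xekww vuw luws rqh fem ihxeo lzfmy vok ycksv rgf qliu
Hunk 2: at line 2 remove [xekww,vuw] add [fuz,htzjp,jozgz] -> 15 lines: yacgz dzf zcsv fuz htzjp jozgz luws rqh fem ihxeo lzfmy vok ycksv rgf qliu
Hunk 3: at line 6 remove [rqh,fem,ihxeo] add [waqdd,qyoc] -> 14 lines: yacgz dzf zcsv fuz htzjp jozgz luws waqdd qyoc lzfmy vok ycksv rgf qliu
Hunk 4: at line 6 remove [waqdd,qyoc] add [bnz,fssbu,gdc] -> 15 lines: yacgz dzf zcsv fuz htzjp jozgz luws bnz fssbu gdc lzfmy vok ycksv rgf qliu
Hunk 5: at line 11 remove [ycksv] add [hdix] -> 15 lines: yacgz dzf zcsv fuz htzjp jozgz luws bnz fssbu gdc lzfmy vok hdix rgf qliu
Final line count: 15

Answer: 15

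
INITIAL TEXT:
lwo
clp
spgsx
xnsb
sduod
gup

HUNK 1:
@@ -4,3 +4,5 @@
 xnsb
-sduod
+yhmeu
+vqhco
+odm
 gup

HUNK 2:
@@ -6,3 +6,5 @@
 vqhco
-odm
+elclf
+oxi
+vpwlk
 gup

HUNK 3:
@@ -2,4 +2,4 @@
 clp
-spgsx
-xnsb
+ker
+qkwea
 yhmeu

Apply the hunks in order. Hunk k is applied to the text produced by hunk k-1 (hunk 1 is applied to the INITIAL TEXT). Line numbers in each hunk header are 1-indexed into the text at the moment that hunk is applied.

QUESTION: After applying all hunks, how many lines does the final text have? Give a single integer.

Answer: 10

Derivation:
Hunk 1: at line 4 remove [sduod] add [yhmeu,vqhco,odm] -> 8 lines: lwo clp spgsx xnsb yhmeu vqhco odm gup
Hunk 2: at line 6 remove [odm] add [elclf,oxi,vpwlk] -> 10 lines: lwo clp spgsx xnsb yhmeu vqhco elclf oxi vpwlk gup
Hunk 3: at line 2 remove [spgsx,xnsb] add [ker,qkwea] -> 10 lines: lwo clp ker qkwea yhmeu vqhco elclf oxi vpwlk gup
Final line count: 10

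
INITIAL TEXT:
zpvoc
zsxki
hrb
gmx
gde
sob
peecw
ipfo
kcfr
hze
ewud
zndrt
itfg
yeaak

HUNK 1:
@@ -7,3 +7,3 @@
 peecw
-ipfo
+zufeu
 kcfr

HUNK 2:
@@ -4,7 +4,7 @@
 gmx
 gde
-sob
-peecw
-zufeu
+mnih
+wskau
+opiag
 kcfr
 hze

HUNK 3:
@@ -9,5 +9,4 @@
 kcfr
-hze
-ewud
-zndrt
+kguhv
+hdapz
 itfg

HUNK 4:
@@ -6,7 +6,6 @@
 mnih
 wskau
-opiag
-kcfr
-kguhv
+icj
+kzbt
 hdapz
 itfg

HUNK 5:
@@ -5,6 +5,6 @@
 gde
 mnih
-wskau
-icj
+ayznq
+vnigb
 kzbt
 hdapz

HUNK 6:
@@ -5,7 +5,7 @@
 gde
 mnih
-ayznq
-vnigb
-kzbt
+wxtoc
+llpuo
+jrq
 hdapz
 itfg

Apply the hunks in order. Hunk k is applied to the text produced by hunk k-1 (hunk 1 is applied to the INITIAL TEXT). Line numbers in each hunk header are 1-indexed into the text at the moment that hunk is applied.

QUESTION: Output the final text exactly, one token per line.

Hunk 1: at line 7 remove [ipfo] add [zufeu] -> 14 lines: zpvoc zsxki hrb gmx gde sob peecw zufeu kcfr hze ewud zndrt itfg yeaak
Hunk 2: at line 4 remove [sob,peecw,zufeu] add [mnih,wskau,opiag] -> 14 lines: zpvoc zsxki hrb gmx gde mnih wskau opiag kcfr hze ewud zndrt itfg yeaak
Hunk 3: at line 9 remove [hze,ewud,zndrt] add [kguhv,hdapz] -> 13 lines: zpvoc zsxki hrb gmx gde mnih wskau opiag kcfr kguhv hdapz itfg yeaak
Hunk 4: at line 6 remove [opiag,kcfr,kguhv] add [icj,kzbt] -> 12 lines: zpvoc zsxki hrb gmx gde mnih wskau icj kzbt hdapz itfg yeaak
Hunk 5: at line 5 remove [wskau,icj] add [ayznq,vnigb] -> 12 lines: zpvoc zsxki hrb gmx gde mnih ayznq vnigb kzbt hdapz itfg yeaak
Hunk 6: at line 5 remove [ayznq,vnigb,kzbt] add [wxtoc,llpuo,jrq] -> 12 lines: zpvoc zsxki hrb gmx gde mnih wxtoc llpuo jrq hdapz itfg yeaak

Answer: zpvoc
zsxki
hrb
gmx
gde
mnih
wxtoc
llpuo
jrq
hdapz
itfg
yeaak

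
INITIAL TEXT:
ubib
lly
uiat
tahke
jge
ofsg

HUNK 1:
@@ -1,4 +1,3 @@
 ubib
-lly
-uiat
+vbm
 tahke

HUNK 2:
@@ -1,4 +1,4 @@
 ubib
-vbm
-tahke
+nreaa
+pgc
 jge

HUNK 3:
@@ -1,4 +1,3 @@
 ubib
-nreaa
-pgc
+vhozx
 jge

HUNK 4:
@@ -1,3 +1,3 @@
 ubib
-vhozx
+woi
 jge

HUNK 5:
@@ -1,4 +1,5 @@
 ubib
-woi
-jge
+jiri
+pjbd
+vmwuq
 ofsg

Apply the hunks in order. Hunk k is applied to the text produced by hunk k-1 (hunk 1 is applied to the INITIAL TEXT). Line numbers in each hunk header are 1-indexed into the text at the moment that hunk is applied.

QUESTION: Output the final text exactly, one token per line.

Answer: ubib
jiri
pjbd
vmwuq
ofsg

Derivation:
Hunk 1: at line 1 remove [lly,uiat] add [vbm] -> 5 lines: ubib vbm tahke jge ofsg
Hunk 2: at line 1 remove [vbm,tahke] add [nreaa,pgc] -> 5 lines: ubib nreaa pgc jge ofsg
Hunk 3: at line 1 remove [nreaa,pgc] add [vhozx] -> 4 lines: ubib vhozx jge ofsg
Hunk 4: at line 1 remove [vhozx] add [woi] -> 4 lines: ubib woi jge ofsg
Hunk 5: at line 1 remove [woi,jge] add [jiri,pjbd,vmwuq] -> 5 lines: ubib jiri pjbd vmwuq ofsg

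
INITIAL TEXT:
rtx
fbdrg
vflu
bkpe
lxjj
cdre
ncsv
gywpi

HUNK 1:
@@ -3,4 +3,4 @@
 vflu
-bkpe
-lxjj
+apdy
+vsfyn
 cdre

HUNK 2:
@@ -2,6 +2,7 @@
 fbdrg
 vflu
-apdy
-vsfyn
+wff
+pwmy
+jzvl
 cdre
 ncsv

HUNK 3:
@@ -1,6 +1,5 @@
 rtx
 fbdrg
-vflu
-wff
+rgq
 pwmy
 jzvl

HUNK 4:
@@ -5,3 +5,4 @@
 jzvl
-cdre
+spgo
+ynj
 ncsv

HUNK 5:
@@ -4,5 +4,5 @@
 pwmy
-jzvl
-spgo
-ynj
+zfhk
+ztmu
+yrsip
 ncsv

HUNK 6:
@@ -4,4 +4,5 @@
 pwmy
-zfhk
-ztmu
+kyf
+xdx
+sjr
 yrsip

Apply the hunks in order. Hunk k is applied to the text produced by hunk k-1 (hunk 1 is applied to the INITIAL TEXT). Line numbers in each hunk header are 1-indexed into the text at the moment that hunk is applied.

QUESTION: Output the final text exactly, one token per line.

Hunk 1: at line 3 remove [bkpe,lxjj] add [apdy,vsfyn] -> 8 lines: rtx fbdrg vflu apdy vsfyn cdre ncsv gywpi
Hunk 2: at line 2 remove [apdy,vsfyn] add [wff,pwmy,jzvl] -> 9 lines: rtx fbdrg vflu wff pwmy jzvl cdre ncsv gywpi
Hunk 3: at line 1 remove [vflu,wff] add [rgq] -> 8 lines: rtx fbdrg rgq pwmy jzvl cdre ncsv gywpi
Hunk 4: at line 5 remove [cdre] add [spgo,ynj] -> 9 lines: rtx fbdrg rgq pwmy jzvl spgo ynj ncsv gywpi
Hunk 5: at line 4 remove [jzvl,spgo,ynj] add [zfhk,ztmu,yrsip] -> 9 lines: rtx fbdrg rgq pwmy zfhk ztmu yrsip ncsv gywpi
Hunk 6: at line 4 remove [zfhk,ztmu] add [kyf,xdx,sjr] -> 10 lines: rtx fbdrg rgq pwmy kyf xdx sjr yrsip ncsv gywpi

Answer: rtx
fbdrg
rgq
pwmy
kyf
xdx
sjr
yrsip
ncsv
gywpi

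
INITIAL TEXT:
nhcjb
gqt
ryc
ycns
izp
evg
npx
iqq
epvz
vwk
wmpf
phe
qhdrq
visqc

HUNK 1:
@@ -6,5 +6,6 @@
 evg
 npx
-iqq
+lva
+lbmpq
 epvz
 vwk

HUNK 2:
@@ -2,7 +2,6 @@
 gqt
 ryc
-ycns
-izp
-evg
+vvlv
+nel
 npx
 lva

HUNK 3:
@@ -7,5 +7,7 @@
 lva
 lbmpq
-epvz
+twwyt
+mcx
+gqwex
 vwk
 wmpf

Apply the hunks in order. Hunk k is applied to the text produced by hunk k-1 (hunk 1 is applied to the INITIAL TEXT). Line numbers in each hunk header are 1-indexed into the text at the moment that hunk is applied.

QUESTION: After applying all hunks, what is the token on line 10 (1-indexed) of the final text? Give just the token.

Hunk 1: at line 6 remove [iqq] add [lva,lbmpq] -> 15 lines: nhcjb gqt ryc ycns izp evg npx lva lbmpq epvz vwk wmpf phe qhdrq visqc
Hunk 2: at line 2 remove [ycns,izp,evg] add [vvlv,nel] -> 14 lines: nhcjb gqt ryc vvlv nel npx lva lbmpq epvz vwk wmpf phe qhdrq visqc
Hunk 3: at line 7 remove [epvz] add [twwyt,mcx,gqwex] -> 16 lines: nhcjb gqt ryc vvlv nel npx lva lbmpq twwyt mcx gqwex vwk wmpf phe qhdrq visqc
Final line 10: mcx

Answer: mcx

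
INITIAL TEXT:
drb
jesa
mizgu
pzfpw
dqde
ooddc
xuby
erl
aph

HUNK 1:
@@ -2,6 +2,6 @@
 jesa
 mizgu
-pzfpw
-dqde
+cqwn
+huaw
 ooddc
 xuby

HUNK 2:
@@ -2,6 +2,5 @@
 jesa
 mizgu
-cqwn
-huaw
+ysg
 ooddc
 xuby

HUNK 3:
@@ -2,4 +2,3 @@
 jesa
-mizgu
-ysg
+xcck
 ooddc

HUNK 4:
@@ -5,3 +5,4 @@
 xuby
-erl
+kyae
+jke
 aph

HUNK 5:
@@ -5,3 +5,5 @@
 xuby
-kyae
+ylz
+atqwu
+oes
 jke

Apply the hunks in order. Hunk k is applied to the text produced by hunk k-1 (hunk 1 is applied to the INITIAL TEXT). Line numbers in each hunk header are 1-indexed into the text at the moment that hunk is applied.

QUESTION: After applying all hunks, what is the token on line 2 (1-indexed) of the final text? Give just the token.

Hunk 1: at line 2 remove [pzfpw,dqde] add [cqwn,huaw] -> 9 lines: drb jesa mizgu cqwn huaw ooddc xuby erl aph
Hunk 2: at line 2 remove [cqwn,huaw] add [ysg] -> 8 lines: drb jesa mizgu ysg ooddc xuby erl aph
Hunk 3: at line 2 remove [mizgu,ysg] add [xcck] -> 7 lines: drb jesa xcck ooddc xuby erl aph
Hunk 4: at line 5 remove [erl] add [kyae,jke] -> 8 lines: drb jesa xcck ooddc xuby kyae jke aph
Hunk 5: at line 5 remove [kyae] add [ylz,atqwu,oes] -> 10 lines: drb jesa xcck ooddc xuby ylz atqwu oes jke aph
Final line 2: jesa

Answer: jesa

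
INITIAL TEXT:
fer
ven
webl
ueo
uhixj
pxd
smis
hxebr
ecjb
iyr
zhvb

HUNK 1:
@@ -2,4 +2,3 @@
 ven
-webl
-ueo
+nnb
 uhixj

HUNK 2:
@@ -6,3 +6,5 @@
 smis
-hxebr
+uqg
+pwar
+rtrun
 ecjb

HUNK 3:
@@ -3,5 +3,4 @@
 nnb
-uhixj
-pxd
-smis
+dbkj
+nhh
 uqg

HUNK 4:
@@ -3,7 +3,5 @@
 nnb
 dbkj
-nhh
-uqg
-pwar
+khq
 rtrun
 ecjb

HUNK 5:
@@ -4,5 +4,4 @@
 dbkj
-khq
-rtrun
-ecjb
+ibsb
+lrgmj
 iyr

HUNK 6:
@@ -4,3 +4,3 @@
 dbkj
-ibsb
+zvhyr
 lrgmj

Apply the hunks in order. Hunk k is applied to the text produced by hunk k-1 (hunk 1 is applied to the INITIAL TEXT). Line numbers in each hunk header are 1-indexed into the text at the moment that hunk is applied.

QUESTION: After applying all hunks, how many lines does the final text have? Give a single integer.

Answer: 8

Derivation:
Hunk 1: at line 2 remove [webl,ueo] add [nnb] -> 10 lines: fer ven nnb uhixj pxd smis hxebr ecjb iyr zhvb
Hunk 2: at line 6 remove [hxebr] add [uqg,pwar,rtrun] -> 12 lines: fer ven nnb uhixj pxd smis uqg pwar rtrun ecjb iyr zhvb
Hunk 3: at line 3 remove [uhixj,pxd,smis] add [dbkj,nhh] -> 11 lines: fer ven nnb dbkj nhh uqg pwar rtrun ecjb iyr zhvb
Hunk 4: at line 3 remove [nhh,uqg,pwar] add [khq] -> 9 lines: fer ven nnb dbkj khq rtrun ecjb iyr zhvb
Hunk 5: at line 4 remove [khq,rtrun,ecjb] add [ibsb,lrgmj] -> 8 lines: fer ven nnb dbkj ibsb lrgmj iyr zhvb
Hunk 6: at line 4 remove [ibsb] add [zvhyr] -> 8 lines: fer ven nnb dbkj zvhyr lrgmj iyr zhvb
Final line count: 8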